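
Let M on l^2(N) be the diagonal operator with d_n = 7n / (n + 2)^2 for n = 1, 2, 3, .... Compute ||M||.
||M|| = 7/8 (attained at n = 2)

For M diagonal, ||M|| = sup_n |d_n|. Treat f(x) = 7x / (x + 2)^2 for real x > 0. By the quotient rule, f'(x) = 7(2 - x)/(x + 2)^3, which is positive for x < 2 and negative for x > 2. So f has a unique maximum at x = 2, and since 2 is a positive integer, the supremum over n ≥ 1 is attained at n = 2: d_2 = 7·2/(2 + 2)^2 = 7·2/16 = 7/8. Hence ||M|| = 7/8.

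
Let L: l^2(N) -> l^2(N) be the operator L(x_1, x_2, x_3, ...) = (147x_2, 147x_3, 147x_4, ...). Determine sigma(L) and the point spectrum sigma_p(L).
sigma(L) = closed disk {z in C : |z| ≤ 147}; sigma_p(L) = open disk {z in C : |z| < 147}

Note L = 147·V where V is the unit left shift (V x)_k = x_{k+1}; so sigma(L) = 147·sigma(V) and ||L|| = 147||V||. ||L x||^2 = 21609sum_{k≥2} |x_k|^2 ≤ 21609||x||^2, with equality on {x : x_1 = 0}, so ||L|| = 147. For any lambda with |lambda| < 147, set r = lambda/147 (|r| < 1); the vector x = (1, r, r^2, ...) is in l^2 and satisfies L x = 147(r, r^2, ...) = lambda x, so lambda is an eigenvalue. On the boundary |lambda| = 147 the geometric series diverges, so no l^2 eigenvector exists, but these lambda lie in the approximate point spectrum. Hence sigma(L) is the closed disk of radius 147 and sigma_p(L) is the open disk.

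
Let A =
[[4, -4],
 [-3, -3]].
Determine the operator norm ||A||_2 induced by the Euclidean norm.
||A||_2 = sqrt(32) ≈ 5.6569 (= sqrt(largest eigenvalue of A^T A))

||A||_2 = sigma_max(A) = sqrt(lambda_max(A^T A)). Form the symmetric matrix M = A^T A =
[[25, -7],
 [-7, 25]].
Its characteristic polynomial (trace, determinant of M give the coefficients) is
  p(λ) = det(λ I - M) = λ^2 - 50λ + 576.
For λ^2 - 50λ + 576 the discriminant is 196. It is a perfect square (14^2), so the roots are rational: λ = (50 ± 14)/2 = 32, 18.
So the eigenvalues of A^T A are ≈ 18, 32 (all ≥ 0, as they must be for A^T A). The largest is λ_max = 32, hence ||A||_2 = sqrt(λ_max) = sqrt(32) ≈ 5.6569.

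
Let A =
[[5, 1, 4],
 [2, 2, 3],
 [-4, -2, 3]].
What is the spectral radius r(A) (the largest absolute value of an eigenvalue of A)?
r(A) ≈ 6.1719

The eigenvalues of A are the roots of its characteristic polynomial. With M = A (coefficients from the trace, the sum of principal 2x2 minors, and det A):
  p(λ) = det(λ I - M) = λ^3 - 10λ^2 + 51λ - 58.
No integer candidate from the rational root theorem (±divisors of 58) is a root, so the roots are irrational. The cubic discriminant is Δ = -60892 < 0, so there is one real root and a complex-conjugate pair. p(1) = -16 and p(2) = 12 have opposite signs, so a root lies in (1, 2); Newton's method refines it to λ ≈ 1.5226. Dividing out (λ - (1.5226)) leaves approximately λ^2 - 8.4774λ + 38.0921. For λ^2 - 8.4774λ + 38.0921 the discriminant is -80.5027. It is negative, so the remaining roots are the complex-conjugate pair λ ≈ 4.2387 ± 4.4862i. Their product equals the constant term, so |λ|^2 ≈ 38.0921 and |λ| ≈ 6.1719.
Thus the eigenvalues (to 4 decimals) are 1.5226 (modulus 1.5226); 4.2387 ± 4.4862i (modulus 6.1719). The spectral radius is the largest modulus: r(A) ≈ 6.1719. (Cross-check: r(A) ≤ ||A||_2 ≈ 7.7382; equality holds whenever A is normal, though it can also hold for some non-normal A.)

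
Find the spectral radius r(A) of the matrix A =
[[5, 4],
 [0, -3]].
r(A) = 5

The eigenvalues of A are the roots of its characteristic polynomial. With M = A (coefficients from the trace and determinant):
  p(λ) = det(λ I - M) = λ^2 - 2λ - 15.
For λ^2 - 2λ - 15 the discriminant is 64. It is a perfect square (8^2), so the roots are rational: λ = (2 ± 8)/2 = 5, -3.
Thus the eigenvalues (to 4 decimals) are 5 (modulus 5); -3 (modulus 3). The spectral radius is the largest modulus: r(A) = 5. (Cross-check: r(A) ≤ ||A||_2 ≈ 6.7082; equality holds whenever A is normal, though it can also hold for some non-normal A.)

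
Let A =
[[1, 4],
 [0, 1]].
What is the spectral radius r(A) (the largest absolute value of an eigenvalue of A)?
r(A) = 1

The eigenvalues of A are the roots of its characteristic polynomial. With M = A (coefficients from the trace and determinant):
  p(λ) = det(λ I - M) = λ^2 - 2λ + 1.
For λ^2 - 2λ + 1 the discriminant is 0. It is a perfect square (0^2), so the roots are rational: λ = (2 ± 0)/2 = 1, 1.
Thus the eigenvalues (to 4 decimals) are 1 (modulus 1). The spectral radius is the largest modulus: r(A) = 1. (Cross-check: r(A) ≤ ||A||_2 ≈ 4.2361; equality holds whenever A is normal, though it can also hold for some non-normal A.)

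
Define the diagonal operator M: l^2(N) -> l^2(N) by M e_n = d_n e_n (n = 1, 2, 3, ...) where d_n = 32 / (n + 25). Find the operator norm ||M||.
||M|| = 16/13 (attained at n = 1)

For M diagonal, ||M|| = sup_n |d_n| = sup_n 32/(n + 25). This is positive and strictly decreasing in n, so the supremum is attained at n = 1: d_1 = 32/(1 + 25) = 16/13. Hence ||M|| = 16/13.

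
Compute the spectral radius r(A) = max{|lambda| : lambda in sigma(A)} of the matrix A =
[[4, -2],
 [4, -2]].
r(A) = 2

The eigenvalues of A are the roots of its characteristic polynomial. With M = A (coefficients from the trace and determinant):
  p(λ) = det(λ I - M) = λ^2 - 2λ.
For λ^2 - 2λ the discriminant is 4. It is a perfect square (2^2), so the roots are rational: λ = (2 ± 2)/2 = 2, 0.
Thus the eigenvalues (to 4 decimals) are 2 (modulus 2); 0 (modulus 0). The spectral radius is the largest modulus: r(A) = 2. (Cross-check: r(A) ≤ ||A||_2 ≈ 6.3246; equality holds whenever A is normal, though it can also hold for some non-normal A.)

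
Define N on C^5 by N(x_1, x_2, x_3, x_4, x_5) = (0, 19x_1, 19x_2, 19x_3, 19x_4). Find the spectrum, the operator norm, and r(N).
sigma(N) = {0}; ||N|| = 19; r(N) = 0. (N is nilpotent with N^5 = 0.)

On C^5, N is a strictly lower-triangular matrix with 19 on the subdiagonal and zeros elsewhere, so its characteristic polynomial is lambda^5 and every eigenvalue is 0: sigma(N) = {0}. For the operator norm, N e_i = 19e_{i+1} for i = 1, ..., 4 and N e_5 = 0, so the singular values of N are 19 (with multiplicity 4) and 0; hence ||N|| = 19. The spectral radius r(N) = max|lambda| = 0. Note ||N|| > r(N) — characteristic of non-normal nilpotent operators. Indeed N^5 = 0.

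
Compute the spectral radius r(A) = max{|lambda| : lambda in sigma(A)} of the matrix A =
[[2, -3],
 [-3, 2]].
r(A) = 5

The eigenvalues of A are the roots of its characteristic polynomial. With M = A (coefficients from the trace and determinant):
  p(λ) = det(λ I - M) = λ^2 - 4λ - 5.
For λ^2 - 4λ - 5 the discriminant is 36. It is a perfect square (6^2), so the roots are rational: λ = (4 ± 6)/2 = 5, -1.
Thus the eigenvalues (to 4 decimals) are 5 (modulus 5); -1 (modulus 1). The spectral radius is the largest modulus: r(A) = 5. (Cross-check: r(A) ≤ ||A||_2 ≈ 5; equality holds whenever A is normal, though it can also hold for some non-normal A.)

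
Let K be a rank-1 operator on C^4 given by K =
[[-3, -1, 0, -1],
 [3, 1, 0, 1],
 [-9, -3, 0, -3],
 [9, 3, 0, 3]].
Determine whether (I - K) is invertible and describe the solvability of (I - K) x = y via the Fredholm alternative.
(I - K) is singular (det(I - K) = 0, i.e. 1 ∈ sigma(K)). (I - K) x = y is solvable iff y ⊥ ker((I - K)^*) = span{(-3, -1, 0, -1)}, i.e. iff -3y_1 - y_2 - y_4 = 0. When solvable, the solutions are x = y + c·(1, -1, 3, -3), c arbitrary (ker(I - K) = span{(1, -1, 3, -3)}, dimension 1).

K has rank 1, so it is an outer product K = u v^T: every row of K is a multiple of one row vector. Reading off the entries, u = (1, -1, 3, -3) and v = (-3, -1, 0, -1) (row i of K equals u_i·v^T). A rank-one matrix u v^T satisfies K u = u (v·u) and kills the (3)-dimensional subspace v^⊥, so its characteristic polynomial is lambda^3 (lambda - v·u) with v·u = tr K = 1. Hence the eigenvalues of I - K are 1 (multiplicity 3) and 1 - (1) = 0, so det(I - K) = 0. (Direct check: I - K =
[[4, 1, 0, 1],
 [-3, 0, 0, -1],
 [9, 3, 1, 3],
 [-9, -3, 0, -2]]
has determinant 0.) So 1 is an eigenvalue of K and (I - K) is not invertible. The finite-dimensional Fredholm alternative says: either (I - K) is invertible, or ker(I - K) ≠ {0} and then range(I - K) = ker((I - K)^*)^⊥, with dim ker(I - K) = dim ker((I - K)^*). We are in the second case, so we need both kernels. Kernel of I - K: (I - K) u = u - u (v·u) = u - u = 0, so ker(I - K) = span{u} = span{(1, -1, 3, -3)} (it is exactly 1-dimensional because rank(I - K) = 3). Kernel of the adjoint: K is real, so (I - K)^* = I - K^T = I - v u^T, and (I - v u^T) v = v - v (u·v) = 0; hence ker((I - K)^*) = span{v} = span{(-3, -1, 0, -1)}. Therefore (I - K) x = y is solvable iff <y, v> = 0, i.e. iff -3y_1 - y_2 - y_4 = 0. When this holds, K y = u (v·y) = 0, so (I - K) y = y and x = y is a particular solution; the full solution set is the line x = y + c·u = y + c·(1, -1, 3, -3), c ∈ C.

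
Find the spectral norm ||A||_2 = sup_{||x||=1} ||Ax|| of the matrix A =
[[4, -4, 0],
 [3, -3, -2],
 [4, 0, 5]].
||A||_2 ≈ 7.8306 (= sqrt(largest eigenvalue of A^T A))

||A||_2 = sigma_max(A) = sqrt(lambda_max(A^T A)). Form the symmetric matrix M = A^T A =
[[41, -25, 14],
 [-25, 25, 6],
 [14, 6, 29]].
Its characteristic polynomial (trace, sum of principal 2x2 minors, determinant of M give the coefficients) is
  p(λ) = det(λ I - M) = λ^3 - 95λ^2 + 2082λ - 1024.
No integer candidate from the rational root theorem (±divisors of 1024) is a root, so the roots are irrational. The cubic discriminant is Δ = 3126848356 > 0, so there are three distinct real roots. p(0) = -1024 and p(1) = 964 have opposite signs, so a root lies in (0, 1); Newton's method refines it to λ ≈ 0.5033. p(33) = 164 and p(34) = -752 have opposite signs, so a root lies in (33, 34); Newton's method refines it to λ ≈ 33.1782. p(61) = -536 and p(62) = 1208 have opposite signs, so a root lies in (61, 62); Newton's method refines it to λ ≈ 61.3185. Check (Vieta): the three roots sum to 95, matching tr M = 95.
So the eigenvalues of A^T A are ≈ 0.5033, 33.1782, 61.3185 (all ≥ 0, as they must be for A^T A). The largest is λ_max ≈ 61.3185, hence ||A||_2 = sqrt(λ_max) ≈ 7.8306.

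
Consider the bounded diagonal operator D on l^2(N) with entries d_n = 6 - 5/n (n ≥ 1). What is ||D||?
||D|| = 6

For a diagonal operator on l^2 with entries d_n, ||D|| = sup_n |d_n|. Here d_1 = 1, d_2 = 7/2, ..., and d_n = 6 - 5/n increases monotonically toward 6. All terms lie in [1, 6), so |d_n| = d_n and the supremum is the limit 6, which is not attained by any individual d_n. Hence ||D|| = 6.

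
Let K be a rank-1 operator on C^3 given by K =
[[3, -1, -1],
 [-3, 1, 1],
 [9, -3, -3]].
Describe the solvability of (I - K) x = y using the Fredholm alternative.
(I - K) is singular (det(I - K) = 0, i.e. 1 ∈ sigma(K)). (I - K) x = y is solvable iff y ⊥ ker((I - K)^*) = span{(3, -1, -1)}, i.e. iff 3y_1 - y_2 - y_3 = 0. When solvable, the solutions are x = y + c·(1, -1, 3), c arbitrary (ker(I - K) = span{(1, -1, 3)}, dimension 1).

K has rank 1, so it is an outer product K = u v^T: every row of K is a multiple of one row vector. Reading off the entries, u = (1, -1, 3) and v = (3, -1, -1) (row i of K equals u_i·v^T). A rank-one matrix u v^T satisfies K u = u (v·u) and kills the (2)-dimensional subspace v^⊥, so its characteristic polynomial is lambda^2 (lambda - v·u) with v·u = tr K = 1. Hence the eigenvalues of I - K are 1 (multiplicity 2) and 1 - (1) = 0, so det(I - K) = 0. (Direct check: I - K =
[[-2, 1, 1],
 [3, 0, -1],
 [-9, 3, 4]]
has determinant 0.) So 1 is an eigenvalue of K and (I - K) is not invertible. The finite-dimensional Fredholm alternative says: either (I - K) is invertible, or ker(I - K) ≠ {0} and then range(I - K) = ker((I - K)^*)^⊥, with dim ker(I - K) = dim ker((I - K)^*). We are in the second case, so we need both kernels. Kernel of I - K: (I - K) u = u - u (v·u) = u - u = 0, so ker(I - K) = span{u} = span{(1, -1, 3)} (it is exactly 1-dimensional because rank(I - K) = 2). Kernel of the adjoint: K is real, so (I - K)^* = I - K^T = I - v u^T, and (I - v u^T) v = v - v (u·v) = 0; hence ker((I - K)^*) = span{v} = span{(3, -1, -1)}. Therefore (I - K) x = y is solvable iff <y, v> = 0, i.e. iff 3y_1 - y_2 - y_3 = 0. When this holds, K y = u (v·y) = 0, so (I - K) y = y and x = y is a particular solution; the full solution set is the line x = y + c·u = y + c·(1, -1, 3), c ∈ C.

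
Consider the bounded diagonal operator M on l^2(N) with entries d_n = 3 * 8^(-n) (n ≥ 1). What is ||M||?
||M|| = 3/8 (attained at n = 1)

For M diagonal, ||M|| = sup_n |d_n|. The sequence d_n = 3 * 8^(-n) is positive and strictly decreasing (ratio 8^(-1) < 1), so the supremum is d_1 = 3/8. Hence ||M|| = 3/8.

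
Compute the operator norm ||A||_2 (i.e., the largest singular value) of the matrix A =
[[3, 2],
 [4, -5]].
||A||_2 = sqrt((54 + sqrt(800))/2) ≈ 6.4142 (= sqrt(largest eigenvalue of A^T A))

||A||_2 = sigma_max(A) = sqrt(lambda_max(A^T A)). Form the symmetric matrix M = A^T A =
[[25, -14],
 [-14, 29]].
Its characteristic polynomial (trace, determinant of M give the coefficients) is
  p(λ) = det(λ I - M) = λ^2 - 54λ + 529.
For λ^2 - 54λ + 529 the discriminant is 800. It is nonnegative but not a perfect square, so the roots are real and irrational: λ = (54 ± sqrt(800))/2 ≈ 41.1421, 12.8579.
So the eigenvalues of A^T A are ≈ 12.8579, 41.1421 (all ≥ 0, as they must be for A^T A). The largest is λ_max = (54 + sqrt(800))/2 ≈ 41.1421, hence ||A||_2 = sqrt(λ_max) = sqrt((54 + sqrt(800))/2) ≈ 6.4142.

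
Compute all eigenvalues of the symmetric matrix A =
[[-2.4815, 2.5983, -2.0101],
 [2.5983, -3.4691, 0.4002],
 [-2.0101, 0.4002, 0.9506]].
sigma(A) ≈ {-6, -1, 2}

A is real symmetric, so its spectrum consists of real eigenvalues. Expanding the characteristic polynomial of the displayed matrix gives
  det(λ I - A) = p(λ) = λ^3 + (5)λ^2 + (-8)λ + (-12).
Solving p(λ) = 0 yields eigenvalues ≈ -6, -1, 2. (A is shown rounded to 4 decimals, so these recover the underlying integer eigenvalues to within that precision.)
Verification: the trace of A = -5 equals the sum of eigenvalues -5, and det(A) ≈ 11.9996 matches the eigenvalue product 12.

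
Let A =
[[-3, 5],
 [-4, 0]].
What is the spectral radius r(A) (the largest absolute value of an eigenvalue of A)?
r(A) = sqrt(20) ≈ 4.4721

The eigenvalues of A are the roots of its characteristic polynomial. With M = A (coefficients from the trace and determinant):
  p(λ) = det(λ I - M) = λ^2 + 3λ + 20.
For λ^2 + 3λ + 20 the discriminant is -71. It is negative, so the roots are the complex-conjugate pair λ = -3/2 ± (sqrt(71)/2) i ≈ -1.5 ± 4.2131i. For a conjugate pair the product of the roots equals the constant term, so |λ|^2 = 20 and |λ| = sqrt(20) ≈ 4.4721.
Thus the eigenvalues (to 4 decimals) are -1.5 ± 4.2131i (modulus 4.4721). The spectral radius is the largest modulus: r(A) = sqrt(20) ≈ 4.4721. (Cross-check: r(A) ≤ ||A||_2 ≈ 6.3246; equality holds whenever A is normal, though it can also hold for some non-normal A.)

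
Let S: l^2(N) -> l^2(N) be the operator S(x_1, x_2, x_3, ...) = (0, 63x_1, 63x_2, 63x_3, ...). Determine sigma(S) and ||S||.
sigma(S) = closed disk {z in C : |z| ≤ 63}; ||S|| = 63

Note S = 63·U where U is the unit right shift (U x)_k = x_{k-1} (with x_0 := 0); so ||S|| = 63||U|| and sigma(S) = 63·sigma(U). ||S x||^2 = sum_{k≥1} |63x_k|^2 = 3969||x||^2, so ||S|| = 63 and sigma(S) ⊂ {|z| ≤ 63}. For any |lambda| < 63, the equation (S - lambda I) x = 0 forces x_1 = 0, then 63x_k = lambda x_{k+1} ⇒ x = 0, so S has no eigenvalues. But (S - lambda I) is not surjective for |lambda| < 63: solving (S - lambda I) x = e_1 would require x_n proportional to (lambda/63)^(-n), which is not in l^2. So every |lambda| < 63 lies in the residual spectrum. The boundary |lambda| = 63 is in the approximate point spectrum (the spectrum is closed). Hence sigma(S) is the closed disk of radius 63.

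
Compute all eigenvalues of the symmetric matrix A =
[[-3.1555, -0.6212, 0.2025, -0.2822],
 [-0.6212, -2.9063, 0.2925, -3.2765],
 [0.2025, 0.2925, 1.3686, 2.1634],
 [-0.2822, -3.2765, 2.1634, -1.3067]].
sigma(A) ≈ {-6, -3, 0, 3}

A is real symmetric, so its spectrum consists of real eigenvalues. Expanding the characteristic polynomial of the displayed matrix gives
  det(λ I - A) = p(λ) = λ^4 + (6)λ^3 + (-9)λ^2 + (-54)λ + (0.0037).
Solving p(λ) = 0 yields eigenvalues ≈ -6, -3, 0, 3. (A is shown rounded to 4 decimals, so these recover the underlying integer eigenvalues to within that precision.)
Verification: the trace of A = -6 equals the sum of eigenvalues -6, and det(A) ≈ 0.0037 matches the eigenvalue product 0.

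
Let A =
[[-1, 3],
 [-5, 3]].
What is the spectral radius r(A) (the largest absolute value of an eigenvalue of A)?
r(A) = sqrt(12) ≈ 3.4641

The eigenvalues of A are the roots of its characteristic polynomial. With M = A (coefficients from the trace and determinant):
  p(λ) = det(λ I - M) = λ^2 - 2λ + 12.
For λ^2 - 2λ + 12 the discriminant is -44. It is negative, so the roots are the complex-conjugate pair λ = 1 ± (sqrt(44)/2) i ≈ 1 ± 3.3166i. For a conjugate pair the product of the roots equals the constant term, so |λ|^2 = 12 and |λ| = sqrt(12) ≈ 3.4641.
Thus the eigenvalues (to 4 decimals) are 1 ± 3.3166i (modulus 3.4641). The spectral radius is the largest modulus: r(A) = sqrt(12) ≈ 3.4641. (Cross-check: r(A) ≤ ||A||_2 ≈ 6.3592; equality holds whenever A is normal, though it can also hold for some non-normal A.)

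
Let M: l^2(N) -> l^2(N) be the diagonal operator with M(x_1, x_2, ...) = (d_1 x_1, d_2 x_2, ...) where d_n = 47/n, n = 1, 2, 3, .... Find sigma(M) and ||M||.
sigma(M) = {47/n : n ≥ 1} ∪ {0}; ||M|| = 47

A bounded diagonal operator on l^2 with diagonal entries d_n has spectrum equal to the closure of {d_n : n ≥ 1}: every d_n is an eigenvalue (with eigenvector e_n), so {d_n} ⊂ sigma(M); the spectrum is closed, so its closure is too; and for lambda not in the closure, (M - lambda I) has bounded inverse (the diagonal entries 1/(d_n - lambda) are bounded). For our sequence d_n = 47/n, n = 1, 2, 3, ...:
  - {d_n} = {47/n : n ≥ 1}; the only limit point is 0
  - closure = {47/n : n ≥ 1} ∪ {0}
For the norm: a diagonal operator has ||M|| = sup_n |d_n|. Here d_n = 47/n is positive and decreasing, so sup_n |d_n| = d_1 = 47. So ||M|| = 47.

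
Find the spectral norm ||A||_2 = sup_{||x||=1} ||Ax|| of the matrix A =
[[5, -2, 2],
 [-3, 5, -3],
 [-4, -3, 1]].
||A||_2 ≈ 8.3458 (= sqrt(largest eigenvalue of A^T A))

||A||_2 = sigma_max(A) = sqrt(lambda_max(A^T A)). Form the symmetric matrix M = A^T A =
[[50, -13, 15],
 [-13, 38, -22],
 [15, -22, 14]].
Its characteristic polynomial (trace, sum of principal 2x2 minors, determinant of M give the coefficients) is
  p(λ) = det(λ I - M) = λ^3 - 102λ^2 + 2254λ - 64.
No integer candidate from the rational root theorem (±divisors of 64) is a root, so the roots are irrational. The cubic discriminant is Δ = 7044830384 > 0, so there are three distinct real roots. p(0) = -64 and p(1) = 2089 have opposite signs, so a root lies in (0, 1); Newton's method refines it to λ ≈ 0.0284. p(32) = 384 and p(33) = -823 have opposite signs, so a root lies in (32, 33); Newton's method refines it to λ ≈ 32.319. p(69) = -1651 and p(70) = 916 have opposite signs, so a root lies in (69, 70); Newton's method refines it to λ ≈ 69.6526. Check (Vieta): the three roots sum to 102, matching tr M = 102.
So the eigenvalues of A^T A are ≈ 0.0284, 32.319, 69.6526 (all ≥ 0, as they must be for A^T A). The largest is λ_max ≈ 69.6526, hence ||A||_2 = sqrt(λ_max) ≈ 8.3458.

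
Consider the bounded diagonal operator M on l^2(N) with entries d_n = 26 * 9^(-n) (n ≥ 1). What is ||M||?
||M|| = 26/9 (attained at n = 1)

For M diagonal, ||M|| = sup_n |d_n|. The sequence d_n = 26 * 9^(-n) is positive and strictly decreasing (ratio 9^(-1) < 1), so the supremum is d_1 = 26/9. Hence ||M|| = 26/9.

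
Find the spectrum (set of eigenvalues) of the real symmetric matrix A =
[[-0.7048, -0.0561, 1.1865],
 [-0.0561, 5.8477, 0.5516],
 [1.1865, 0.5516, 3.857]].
sigma(A) ≈ {-1, 4, 6}

A is real symmetric, so its spectrum consists of real eigenvalues. Expanding the characteristic polynomial of the displayed matrix gives
  det(λ I - A) = p(λ) = λ^3 + (-9)λ^2 + (14)λ + (24).
Solving p(λ) = 0 yields eigenvalues ≈ -1, 4, 6. (A is shown rounded to 4 decimals, so these recover the underlying integer eigenvalues to within that precision.)
Verification: the trace of A = 9 equals the sum of eigenvalues 9, and det(A) ≈ -23.9999 matches the eigenvalue product -24.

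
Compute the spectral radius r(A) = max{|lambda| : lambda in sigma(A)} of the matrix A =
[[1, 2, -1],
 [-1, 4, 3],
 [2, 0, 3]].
r(A) ≈ 4.8837

The eigenvalues of A are the roots of its characteristic polynomial. With M = A (coefficients from the trace, the sum of principal 2x2 minors, and det A):
  p(λ) = det(λ I - M) = λ^3 - 8λ^2 + 23λ - 38.
No integer candidate from the rational root theorem (±divisors of 38) is a root, so the roots are irrational. The cubic discriminant is Δ = -5768 < 0, so there is one real root and a complex-conjugate pair. p(4) = -10 and p(5) = 2 have opposite signs, so a root lies in (4, 5); Newton's method refines it to λ ≈ 4.8837. Dividing out (λ - (4.8837)) leaves approximately λ^2 - 3.1163λ + 7.781. For λ^2 - 3.1163λ + 7.781 the discriminant is -21.4126. It is negative, so the remaining roots are the complex-conjugate pair λ ≈ 1.5581 ± 2.3137i. Their product equals the constant term, so |λ|^2 ≈ 7.781 and |λ| ≈ 2.7894.
Thus the eigenvalues (to 4 decimals) are 4.8837 (modulus 4.8837); 1.5581 ± 2.3137i (modulus 2.7894). The spectral radius is the largest modulus: r(A) ≈ 4.8837. (Cross-check: r(A) ≤ ||A||_2 ≈ 5.4326; equality holds whenever A is normal, though it can also hold for some non-normal A.)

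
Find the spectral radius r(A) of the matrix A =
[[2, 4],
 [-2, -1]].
r(A) = sqrt(6) ≈ 2.4495

The eigenvalues of A are the roots of its characteristic polynomial. With M = A (coefficients from the trace and determinant):
  p(λ) = det(λ I - M) = λ^2 - λ + 6.
For λ^2 - λ + 6 the discriminant is -23. It is negative, so the roots are the complex-conjugate pair λ = 1/2 ± (sqrt(23)/2) i ≈ 0.5 ± 2.3979i. For a conjugate pair the product of the roots equals the constant term, so |λ|^2 = 6 and |λ| = sqrt(6) ≈ 2.4495.
Thus the eigenvalues (to 4 decimals) are 0.5 ± 2.3979i (modulus 2.4495). The spectral radius is the largest modulus: r(A) = sqrt(6) ≈ 2.4495. (Cross-check: r(A) ≤ ||A||_2 ≈ 4.8442; equality holds whenever A is normal, though it can also hold for some non-normal A.)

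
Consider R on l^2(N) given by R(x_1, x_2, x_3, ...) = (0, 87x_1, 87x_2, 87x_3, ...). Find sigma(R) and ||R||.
sigma(R) = closed disk {z in C : |z| ≤ 87}; ||R|| = 87

Note R = 87·U where U is the unit right shift (U x)_k = x_{k-1} (with x_0 := 0); so ||R|| = 87||U|| and sigma(R) = 87·sigma(U). ||R x||^2 = sum_{k≥1} |87x_k|^2 = 7569||x||^2, so ||R|| = 87 and sigma(R) ⊂ {|z| ≤ 87}. For any |lambda| < 87, the equation (R - lambda I) x = 0 forces x_1 = 0, then 87x_k = lambda x_{k+1} ⇒ x = 0, so R has no eigenvalues. But (R - lambda I) is not surjective for |lambda| < 87: solving (R - lambda I) x = e_1 would require x_n proportional to (lambda/87)^(-n), which is not in l^2. So every |lambda| < 87 lies in the residual spectrum. The boundary |lambda| = 87 is in the approximate point spectrum (the spectrum is closed). Hence sigma(R) is the closed disk of radius 87.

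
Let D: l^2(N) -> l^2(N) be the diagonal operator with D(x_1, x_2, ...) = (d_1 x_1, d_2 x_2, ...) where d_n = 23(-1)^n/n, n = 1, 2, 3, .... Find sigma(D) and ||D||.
sigma(D) = {23(-1)^n/n : n ≥ 1} ∪ {0}; ||D|| = 23

A bounded diagonal operator on l^2 with diagonal entries d_n has spectrum equal to the closure of {d_n : n ≥ 1}: every d_n is an eigenvalue (with eigenvector e_n), so {d_n} ⊂ sigma(D); the spectrum is closed, so its closure is too; and for lambda not in the closure, (D - lambda I) has bounded inverse (the diagonal entries 1/(d_n - lambda) are bounded). For our sequence d_n = 23(-1)^n/n, n = 1, 2, 3, ...:
  - {d_n} = {23(-1)^n/n : n ≥ 1}; the only limit point is 0
  - closure = {23(-1)^n/n : n ≥ 1} ∪ {0}
For the norm: a diagonal operator has ||D|| = sup_n |d_n|. Here |d_n| = 23/n is decreasing, so sup_n |d_n| = |d_1| = 23. So ||D|| = 23.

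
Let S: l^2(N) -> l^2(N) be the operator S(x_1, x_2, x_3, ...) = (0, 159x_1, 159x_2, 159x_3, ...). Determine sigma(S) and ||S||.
sigma(S) = closed disk {z in C : |z| ≤ 159}; ||S|| = 159

Note S = 159·U where U is the unit right shift (U x)_k = x_{k-1} (with x_0 := 0); so ||S|| = 159||U|| and sigma(S) = 159·sigma(U). ||S x||^2 = sum_{k≥1} |159x_k|^2 = 25281||x||^2, so ||S|| = 159 and sigma(S) ⊂ {|z| ≤ 159}. For any |lambda| < 159, the equation (S - lambda I) x = 0 forces x_1 = 0, then 159x_k = lambda x_{k+1} ⇒ x = 0, so S has no eigenvalues. But (S - lambda I) is not surjective for |lambda| < 159: solving (S - lambda I) x = e_1 would require x_n proportional to (lambda/159)^(-n), which is not in l^2. So every |lambda| < 159 lies in the residual spectrum. The boundary |lambda| = 159 is in the approximate point spectrum (the spectrum is closed). Hence sigma(S) is the closed disk of radius 159.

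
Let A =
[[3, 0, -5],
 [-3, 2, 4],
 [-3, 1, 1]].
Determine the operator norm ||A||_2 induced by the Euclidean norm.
||A||_2 ≈ 8.2438 (= sqrt(largest eigenvalue of A^T A))

||A||_2 = sigma_max(A) = sqrt(lambda_max(A^T A)). Form the symmetric matrix M = A^T A =
[[27, -9, -30],
 [-9, 5, 9],
 [-30, 9, 42]].
Its characteristic polynomial (trace, sum of principal 2x2 minors, determinant of M give the coefficients) is
  p(λ) = det(λ I - M) = λ^3 - 74λ^2 + 417λ - 441.
No integer candidate from the rational root theorem (±divisors of 441) is a root, so the roots are irrational. The cubic discriminant is Δ = 187053993 > 0, so there are three distinct real roots. p(1) = -97 and p(2) = 105 have opposite signs, so a root lies in (1, 2); Newton's method refines it to λ ≈ 1.3977. p(4) = 107 and p(5) = -81 have opposite signs, so a root lies in (4, 5); Newton's method refines it to λ ≈ 4.6429. p(67) = -3925 and p(68) = 171 have opposite signs, so a root lies in (67, 68); Newton's method refines it to λ ≈ 67.9595. Check (Vieta): the three roots sum to 74, matching tr M = 74.
So the eigenvalues of A^T A are ≈ 1.3977, 4.6429, 67.9595 (all ≥ 0, as they must be for A^T A). The largest is λ_max ≈ 67.9595, hence ||A||_2 = sqrt(λ_max) ≈ 8.2438.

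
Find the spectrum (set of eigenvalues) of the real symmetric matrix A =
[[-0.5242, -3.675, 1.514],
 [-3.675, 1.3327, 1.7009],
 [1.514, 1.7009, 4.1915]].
sigma(A) ≈ {-4, 4, 5}

A is real symmetric, so its spectrum consists of real eigenvalues. Expanding the characteristic polynomial of the displayed matrix gives
  det(λ I - A) = p(λ) = λ^3 + (-5)λ^2 + (-16)λ + (80.0027).
Solving p(λ) = 0 yields eigenvalues ≈ -4, 4, 5. (A is shown rounded to 4 decimals, so these recover the underlying integer eigenvalues to within that precision.)
Verification: the trace of A = 5 equals the sum of eigenvalues 5, and det(A) ≈ -80.0027 matches the eigenvalue product -80.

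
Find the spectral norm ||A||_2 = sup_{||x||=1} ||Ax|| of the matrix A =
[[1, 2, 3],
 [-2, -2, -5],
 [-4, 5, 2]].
||A||_2 ≈ 7.9044 (= sqrt(largest eigenvalue of A^T A))

||A||_2 = sigma_max(A) = sqrt(lambda_max(A^T A)). Form the symmetric matrix M = A^T A =
[[21, -14, 5],
 [-14, 33, 26],
 [5, 26, 38]].
Its characteristic polynomial (trace, sum of principal 2x2 minors, determinant of M give the coefficients) is
  p(λ) = det(λ I - M) = λ^3 - 92λ^2 + 1848λ - 225.
No integer candidate from the rational root theorem (±divisors of 225) is a root, so the roots are irrational. The cubic discriminant is Δ = 3647370213 > 0, so there are three distinct real roots. p(0) = -225 and p(1) = 1532 have opposite signs, so a root lies in (0, 1); Newton's method refines it to λ ≈ 0.1225. p(29) = 384 and p(30) = -585 have opposite signs, so a root lies in (29, 30); Newton's method refines it to λ ≈ 29.3972. p(62) = -969 and p(63) = 1098 have opposite signs, so a root lies in (62, 63); Newton's method refines it to λ ≈ 62.4803. Check (Vieta): the three roots sum to 92, matching tr M = 92.
So the eigenvalues of A^T A are ≈ 0.1225, 29.3972, 62.4803 (all ≥ 0, as they must be for A^T A). The largest is λ_max ≈ 62.4803, hence ||A||_2 = sqrt(λ_max) ≈ 7.9044.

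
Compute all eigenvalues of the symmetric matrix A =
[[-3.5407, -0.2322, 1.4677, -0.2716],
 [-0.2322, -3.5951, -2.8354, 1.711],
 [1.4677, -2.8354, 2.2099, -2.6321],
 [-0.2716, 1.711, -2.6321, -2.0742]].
sigma(A) ≈ {-5, -4, -3, 5}

A is real symmetric, so its spectrum consists of real eigenvalues. Expanding the characteristic polynomial of the displayed matrix gives
  det(λ I - A) = p(λ) = λ^4 + (7)λ^3 + (-13)λ^2 + (-175.0024)λ + (-300.0073).
Solving p(λ) = 0 yields eigenvalues ≈ -5, -4, -3, 5. (A is shown rounded to 4 decimals, so these recover the underlying integer eigenvalues to within that precision.)
Verification: the trace of A = -7 equals the sum of eigenvalues -7, and det(A) ≈ -300.0073 matches the eigenvalue product -300.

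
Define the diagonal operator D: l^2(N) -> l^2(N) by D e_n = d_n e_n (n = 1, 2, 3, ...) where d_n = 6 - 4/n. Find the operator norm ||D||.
||D|| = 6

For a diagonal operator on l^2 with entries d_n, ||D|| = sup_n |d_n|. Here d_1 = 2, d_2 = 4, ..., and d_n = 6 - 4/n increases monotonically toward 6. All terms lie in [2, 6), so |d_n| = d_n and the supremum is the limit 6, which is not attained by any individual d_n. Hence ||D|| = 6.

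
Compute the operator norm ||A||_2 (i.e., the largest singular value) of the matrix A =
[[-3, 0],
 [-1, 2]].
||A||_2 = sqrt((14 + sqrt(52))/2) ≈ 3.2566 (= sqrt(largest eigenvalue of A^T A))

||A||_2 = sigma_max(A) = sqrt(lambda_max(A^T A)). Form the symmetric matrix M = A^T A =
[[10, -2],
 [-2, 4]].
Its characteristic polynomial (trace, determinant of M give the coefficients) is
  p(λ) = det(λ I - M) = λ^2 - 14λ + 36.
For λ^2 - 14λ + 36 the discriminant is 52. It is nonnegative but not a perfect square, so the roots are real and irrational: λ = (14 ± sqrt(52))/2 ≈ 10.6056, 3.3944.
So the eigenvalues of A^T A are ≈ 3.3944, 10.6056 (all ≥ 0, as they must be for A^T A). The largest is λ_max = (14 + sqrt(52))/2 ≈ 10.6056, hence ||A||_2 = sqrt(λ_max) = sqrt((14 + sqrt(52))/2) ≈ 3.2566.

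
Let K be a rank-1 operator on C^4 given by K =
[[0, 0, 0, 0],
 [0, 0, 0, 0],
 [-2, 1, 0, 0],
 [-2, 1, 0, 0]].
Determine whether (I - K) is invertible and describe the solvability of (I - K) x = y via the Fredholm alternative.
(I - K) is invertible (det(I - K) = 1 ≠ 0), so for every y in C^4 the equation (I - K) x = y has a unique solution.

K has rank 1, so it is an outer product K = u v^T: every row of K is a multiple of one row vector. Reading off the entries, u = (0, 0, 1, 1) and v = (-2, 1, 0, 0) (row i of K equals u_i·v^T). A rank-one matrix u v^T satisfies K u = u (v·u) and kills the (3)-dimensional subspace v^⊥, so its characteristic polynomial is lambda^3 (lambda - v·u) with v·u = tr K = 0. Hence the eigenvalues of I - K are 1 (multiplicity 3) and 1 - (0) = 1, so det(I - K) = 1. (Direct check: I - K =
[[1, 0, 0, 0],
 [0, 1, 0, 0],
 [2, -1, 1, 0],
 [2, -1, 0, 1]]
has determinant 1.) The finite-dimensional Fredholm alternative says: either (I - K) is invertible, or ker(I - K) ≠ {0} and then range(I - K) = ker((I - K)^*)^⊥, with dim ker(I - K) = dim ker((I - K)^*). Since det(I - K) ≠ 0, 1 is not an eigenvalue of K and ker(I - K) = {0}, so we are in the first case: for every y there is a unique x = (I - K)^(-1) y. Explicitly, by the Sherman–Morrison formula, (I - u v^T)^(-1) = I + u v^T/(1 - v·u), i.e. (I - K)^(-1) = I + K.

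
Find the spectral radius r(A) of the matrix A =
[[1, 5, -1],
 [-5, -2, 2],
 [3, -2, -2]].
r(A) ≈ 5.484

The eigenvalues of A are the roots of its characteristic polynomial. With M = A (coefficients from the trace, the sum of principal 2x2 minors, and det A):
  p(λ) = det(λ I - M) = λ^3 + 3λ^2 + 32λ + 28.
No integer candidate from the rational root theorem (±divisors of 28) is a root, so the roots are irrational. The cubic discriminant is Δ = -97664 < 0, so there is one real root and a complex-conjugate pair. p(-1) = -2 and p(0) = 28 have opposite signs, so a root lies in (-1, 0); Newton's method refines it to λ ≈ -0.931. Dividing out (λ - (-0.931)) leaves approximately λ^2 + 2.069λ + 30.0737. For λ^2 + 2.069λ + 30.0737 the discriminant is -116.0143. It is negative, so the remaining roots are the complex-conjugate pair λ ≈ -1.0345 ± 5.3855i. Their product equals the constant term, so |λ|^2 ≈ 30.0737 and |λ| ≈ 5.484.
Thus the eigenvalues (to 4 decimals) are -0.931 (modulus 0.931); -1.0345 ± 5.3855i (modulus 5.484). The spectral radius is the largest modulus: r(A) ≈ 5.484. (Cross-check: r(A) ≤ ||A||_2 ≈ 7.0516; equality holds whenever A is normal, though it can also hold for some non-normal A.)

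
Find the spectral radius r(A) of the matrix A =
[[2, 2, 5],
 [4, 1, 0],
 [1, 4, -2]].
r(A) ≈ 6.1112

The eigenvalues of A are the roots of its characteristic polynomial. With M = A (coefficients from the trace, the sum of principal 2x2 minors, and det A):
  p(λ) = det(λ I - M) = λ^3 - λ^2 - 17λ - 87.
No integer candidate from the rational root theorem (±divisors of 87) is a root, so the roots are irrational. The cubic discriminant is Δ = -211392 < 0, so there is one real root and a complex-conjugate pair. p(6) = -9 and p(7) = 88 have opposite signs, so a root lies in (6, 7); Newton's method refines it to λ ≈ 6.1112. Dividing out (λ - (6.1112)) leaves approximately λ^2 + 5.1112λ + 14.2361. For λ^2 + 5.1112λ + 14.2361 the discriminant is -30.8194. It is negative, so the remaining roots are the complex-conjugate pair λ ≈ -2.5556 ± 2.7758i. Their product equals the constant term, so |λ|^2 ≈ 14.2361 and |λ| ≈ 3.7731.
Thus the eigenvalues (to 4 decimals) are 6.1112 (modulus 6.1112); -2.5556 ± 2.7758i (modulus 3.7731). The spectral radius is the largest modulus: r(A) ≈ 6.1112. (Cross-check: r(A) ≤ ||A||_2 ≈ 6.2109; equality holds whenever A is normal, though it can also hold for some non-normal A.)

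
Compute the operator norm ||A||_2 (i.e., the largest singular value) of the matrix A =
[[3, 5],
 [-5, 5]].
||A||_2 = sqrt((84 + sqrt(656))/2) ≈ 7.4031 (= sqrt(largest eigenvalue of A^T A))

||A||_2 = sigma_max(A) = sqrt(lambda_max(A^T A)). Form the symmetric matrix M = A^T A =
[[34, -10],
 [-10, 50]].
Its characteristic polynomial (trace, determinant of M give the coefficients) is
  p(λ) = det(λ I - M) = λ^2 - 84λ + 1600.
For λ^2 - 84λ + 1600 the discriminant is 656. It is nonnegative but not a perfect square, so the roots are real and irrational: λ = (84 ± sqrt(656))/2 ≈ 54.8062, 29.1938.
So the eigenvalues of A^T A are ≈ 29.1938, 54.8062 (all ≥ 0, as they must be for A^T A). The largest is λ_max = (84 + sqrt(656))/2 ≈ 54.8062, hence ||A||_2 = sqrt(λ_max) = sqrt((84 + sqrt(656))/2) ≈ 7.4031.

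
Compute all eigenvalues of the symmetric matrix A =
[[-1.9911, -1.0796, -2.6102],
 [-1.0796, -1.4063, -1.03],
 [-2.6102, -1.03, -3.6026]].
sigma(A) ≈ {-6, -1, 0}

A is real symmetric, so its spectrum consists of real eigenvalues. Expanding the characteristic polynomial of the displayed matrix gives
  det(λ I - A) = p(λ) = λ^3 + (7)λ^2 + (6)λ + (0).
Solving p(λ) = 0 yields eigenvalues ≈ -6, -1, 0. (A is shown rounded to 4 decimals, so these recover the underlying integer eigenvalues to within that precision.)
Verification: the trace of A = -7 equals the sum of eigenvalues -7, and det(A) ≈ 0.0000 matches the eigenvalue product 0.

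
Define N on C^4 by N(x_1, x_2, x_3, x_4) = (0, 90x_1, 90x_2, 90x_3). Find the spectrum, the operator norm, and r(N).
sigma(N) = {0}; ||N|| = 90; r(N) = 0. (N is nilpotent with N^4 = 0.)

On C^4, N is a strictly lower-triangular matrix with 90 on the subdiagonal and zeros elsewhere, so its characteristic polynomial is lambda^4 and every eigenvalue is 0: sigma(N) = {0}. For the operator norm, N e_i = 90e_{i+1} for i = 1, ..., 3 and N e_4 = 0, so the singular values of N are 90 (with multiplicity 3) and 0; hence ||N|| = 90. The spectral radius r(N) = max|lambda| = 0. Note ||N|| > r(N) — characteristic of non-normal nilpotent operators. Indeed N^4 = 0.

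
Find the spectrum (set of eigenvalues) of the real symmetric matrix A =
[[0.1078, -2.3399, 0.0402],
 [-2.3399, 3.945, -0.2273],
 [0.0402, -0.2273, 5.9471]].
sigma(A) ≈ {-1, 5, 6}

A is real symmetric, so its spectrum consists of real eigenvalues. Expanding the characteristic polynomial of the displayed matrix gives
  det(λ I - A) = p(λ) = λ^3 + (-10)λ^2 + (19)λ + (30.0012).
Solving p(λ) = 0 yields eigenvalues ≈ -1, 5, 6. (A is shown rounded to 4 decimals, so these recover the underlying integer eigenvalues to within that precision.)
Verification: the trace of A = 10 equals the sum of eigenvalues 10, and det(A) ≈ -30.0012 matches the eigenvalue product -30.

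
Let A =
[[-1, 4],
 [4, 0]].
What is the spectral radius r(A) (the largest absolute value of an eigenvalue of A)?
r(A) = (1 + sqrt(65))/2 ≈ 4.5311

The eigenvalues of A are the roots of its characteristic polynomial. With M = A (coefficients from the trace and determinant):
  p(λ) = det(λ I - M) = λ^2 + λ - 16.
For λ^2 + λ - 16 the discriminant is 65. It is nonnegative but not a perfect square, so the roots are real and irrational: λ = (-1 ± sqrt(65))/2 ≈ 3.5311, -4.5311.
Thus the eigenvalues (to 4 decimals) are 3.5311 (modulus 3.5311); -4.5311 (modulus 4.5311). The spectral radius is the largest modulus: r(A) = (1 + sqrt(65))/2 ≈ 4.5311. (Cross-check: r(A) ≤ ||A||_2 ≈ 4.5311; equality holds whenever A is normal, though it can also hold for some non-normal A.)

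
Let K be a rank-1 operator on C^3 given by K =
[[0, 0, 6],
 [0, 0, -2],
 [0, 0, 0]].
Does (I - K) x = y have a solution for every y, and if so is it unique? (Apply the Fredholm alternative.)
(I - K) is invertible (det(I - K) = 1 ≠ 0), so for every y in C^3 the equation (I - K) x = y has a unique solution.

K has rank 1, so it is an outer product K = u v^T: every row of K is a multiple of one row vector. Reading off the entries, u = (-3, 1, 0) and v = (0, 0, -2) (row i of K equals u_i·v^T). A rank-one matrix u v^T satisfies K u = u (v·u) and kills the (2)-dimensional subspace v^⊥, so its characteristic polynomial is lambda^2 (lambda - v·u) with v·u = tr K = 0. Hence the eigenvalues of I - K are 1 (multiplicity 2) and 1 - (0) = 1, so det(I - K) = 1. (Direct check: I - K =
[[1, 0, -6],
 [0, 1, 2],
 [0, 0, 1]]
has determinant 1.) The finite-dimensional Fredholm alternative says: either (I - K) is invertible, or ker(I - K) ≠ {0} and then range(I - K) = ker((I - K)^*)^⊥, with dim ker(I - K) = dim ker((I - K)^*). Since det(I - K) ≠ 0, 1 is not an eigenvalue of K and ker(I - K) = {0}, so we are in the first case: for every y there is a unique x = (I - K)^(-1) y. Explicitly, by the Sherman–Morrison formula, (I - u v^T)^(-1) = I + u v^T/(1 - v·u), i.e. (I - K)^(-1) = I + K.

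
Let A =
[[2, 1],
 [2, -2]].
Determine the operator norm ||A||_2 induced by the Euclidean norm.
||A||_2 = 3 (= sqrt(largest eigenvalue of A^T A))

||A||_2 = sigma_max(A) = sqrt(lambda_max(A^T A)). Form the symmetric matrix M = A^T A =
[[8, -2],
 [-2, 5]].
Its characteristic polynomial (trace, determinant of M give the coefficients) is
  p(λ) = det(λ I - M) = λ^2 - 13λ + 36.
For λ^2 - 13λ + 36 the discriminant is 25. It is a perfect square (5^2), so the roots are rational: λ = (13 ± 5)/2 = 9, 4.
So the eigenvalues of A^T A are ≈ 4, 9 (all ≥ 0, as they must be for A^T A). The largest is λ_max = 9, hence ||A||_2 = sqrt(λ_max) = 3.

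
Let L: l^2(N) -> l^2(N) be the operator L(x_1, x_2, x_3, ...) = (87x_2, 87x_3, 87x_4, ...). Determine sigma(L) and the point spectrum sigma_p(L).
sigma(L) = closed disk {z in C : |z| ≤ 87}; sigma_p(L) = open disk {z in C : |z| < 87}

Note L = 87·V where V is the unit left shift (V x)_k = x_{k+1}; so sigma(L) = 87·sigma(V) and ||L|| = 87||V||. ||L x||^2 = 7569sum_{k≥2} |x_k|^2 ≤ 7569||x||^2, with equality on {x : x_1 = 0}, so ||L|| = 87. For any lambda with |lambda| < 87, set r = lambda/87 (|r| < 1); the vector x = (1, r, r^2, ...) is in l^2 and satisfies L x = 87(r, r^2, ...) = lambda x, so lambda is an eigenvalue. On the boundary |lambda| = 87 the geometric series diverges, so no l^2 eigenvector exists, but these lambda lie in the approximate point spectrum. Hence sigma(L) is the closed disk of radius 87 and sigma_p(L) is the open disk.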